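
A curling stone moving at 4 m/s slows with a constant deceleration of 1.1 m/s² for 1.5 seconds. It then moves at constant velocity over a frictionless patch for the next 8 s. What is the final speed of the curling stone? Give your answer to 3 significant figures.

2.35 m/s

Phase 1 (decelerating): v₀ = 4.00 m/s, a = -1.1 m/s².
v = v₀ + at = 4.00 + (-1.1)(1.5) = 2.35 m/s
Δx = v₀t + ½at² = 4.00·1.5 + 0.5·-1.1·1.5² = 4.76 m

Phase 2 (constant speed): v₀ = 2.35 m/s, a = 0 m/s².
v = v₀ + at = 2.35 + (0)(8) = 2.35 m/s
Δx = v₀t + ½at² = 2.35·8 + 0.5·0·8² = 18.8 m
Final speed = 2.35 m/s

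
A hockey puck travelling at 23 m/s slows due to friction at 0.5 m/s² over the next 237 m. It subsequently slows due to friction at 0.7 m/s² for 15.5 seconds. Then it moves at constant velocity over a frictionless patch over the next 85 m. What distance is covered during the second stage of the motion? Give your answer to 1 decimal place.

Phase 1 (decelerating): v₀ = 23.0 m/s, a = -0.5 m/s².
v² = v₀² + 2aΔx = 23.0² + 2·-0.5·237 = 292 → v = 17.1 m/s
t = (v − v₀)/a = (17.1 − 23.0)/-0.5 = 11.8 s

Phase 2 (decelerating): v₀ = 17.1 m/s, a = -0.7 m/s².
v = v₀ + at = 17.1 + (-0.7)(15.5) = 6.24 m/s
Δx = v₀t + ½at² = 17.1·15.5 + 0.5·-0.7·15.5² = 181 m
Distance in phase 2 = 181 m

180.8 m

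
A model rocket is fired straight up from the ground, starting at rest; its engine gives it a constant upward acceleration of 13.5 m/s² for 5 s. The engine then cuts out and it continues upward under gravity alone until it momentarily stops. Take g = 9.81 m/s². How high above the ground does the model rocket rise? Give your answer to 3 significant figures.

Phase 1 (powered ascent): v₀ = 0 m/s, a = 13.5 m/s².
v = v₀ + at = 0 + (13.5)(5) = 67.5 m/s
Δx = v₀t + ½at² = 0·5 + 0.5·13.5·5² = 169 m

Phase 2 (coasting upward): v₀ = 67.5 m/s, a = -9.81 m/s².
v = v₀ + at → t = (0 − 67.5) / -9.81 = 6.88 s
v² = v₀² + 2aΔx → Δx = (0² − 67.5²)/(2·-9.81) = 232 m
Maximum height = 169 + 232 = 401 m

401 m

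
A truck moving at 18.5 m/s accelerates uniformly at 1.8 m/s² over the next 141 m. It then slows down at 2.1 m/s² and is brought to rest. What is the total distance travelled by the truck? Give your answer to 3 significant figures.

343 m

Phase 1 (accelerating): v₀ = 18.5 m/s, a = 1.8 m/s².
v² = v₀² + 2aΔx = 18.5² + 2·1.8·141 = 850 → v = 29.2 m/s
t = (v − v₀)/a = (29.2 − 18.5)/1.8 = 5.92 s

Phase 2 (decelerating): v₀ = 29.2 m/s, a = -2.1 m/s².
v = v₀ + at → t = (0 − 29.2) / -2.1 = 13.9 s
v² = v₀² + 2aΔx → Δx = (0² − 29.2²)/(2·-2.1) = 202 m
Total distance = 141 + 202 = 343 m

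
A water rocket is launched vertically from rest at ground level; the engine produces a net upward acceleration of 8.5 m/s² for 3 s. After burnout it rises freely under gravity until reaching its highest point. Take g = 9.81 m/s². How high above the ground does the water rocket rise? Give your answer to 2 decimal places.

71.39 m

Phase 1 (powered ascent): v₀ = 0 m/s, a = 8.5 m/s².
v = v₀ + at = 0 + (8.5)(3) = 25.5 m/s
Δx = v₀t + ½at² = 0·3 + 0.5·8.5·3² = 38.2 m

Phase 2 (coasting upward): v₀ = 25.5 m/s, a = -9.81 m/s².
v = v₀ + at → t = (0 − 25.5) / -9.81 = 2.60 s
v² = v₀² + 2aΔx → Δx = (0² − 25.5²)/(2·-9.81) = 33.1 m
Maximum height = 38.2 + 33.1 = 71.4 m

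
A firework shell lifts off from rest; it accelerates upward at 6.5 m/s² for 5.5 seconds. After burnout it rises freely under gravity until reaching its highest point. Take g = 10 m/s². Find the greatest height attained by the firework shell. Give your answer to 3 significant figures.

Phase 1 (powered ascent): v₀ = 0 m/s, a = 6.5 m/s².
v = v₀ + at = 0 + (6.5)(5.5) = 35.8 m/s
Δx = v₀t + ½at² = 0·5.5 + 0.5·6.5·5.5² = 98.3 m

Phase 2 (coasting upward): v₀ = 35.8 m/s, a = -10 m/s².
v = v₀ + at → t = (0 − 35.8) / -10 = 3.58 s
v² = v₀² + 2aΔx → Δx = (0² − 35.8²)/(2·-10) = 63.9 m
Maximum height = 98.3 + 63.9 = 162 m

162 m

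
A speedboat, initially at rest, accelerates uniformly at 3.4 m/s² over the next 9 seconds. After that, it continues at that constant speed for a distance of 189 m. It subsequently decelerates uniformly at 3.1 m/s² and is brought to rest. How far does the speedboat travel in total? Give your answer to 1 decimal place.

Phase 1 (accelerating): v₀ = 0 m/s, a = 3.4 m/s².
v = v₀ + at = 0 + (3.4)(9) = 30.6 m/s
Δx = v₀t + ½at² = 0·9 + 0.5·3.4·9² = 138 m

Phase 2 (constant speed): v₀ = 30.6 m/s, a = 0 m/s².
Constant speed: t = d/v = 189/30.6 = 6.18 s

Phase 3 (decelerating): v₀ = 30.6 m/s, a = -3.1 m/s².
v = v₀ + at → t = (0 − 30.6) / -3.1 = 9.87 s
v² = v₀² + 2aΔx → Δx = (0² − 30.6²)/(2·-3.1) = 151 m
Total distance = 138 + 189 + 151 = 478 m

477.7 m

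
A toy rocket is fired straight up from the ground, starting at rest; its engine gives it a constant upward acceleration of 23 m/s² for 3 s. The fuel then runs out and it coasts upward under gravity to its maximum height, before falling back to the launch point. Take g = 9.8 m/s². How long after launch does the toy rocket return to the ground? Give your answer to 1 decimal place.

18.4 s

Phase 1 (powered ascent): v₀ = 0 m/s, a = 23 m/s².
v = v₀ + at = 0 + (23)(3) = 69.0 m/s
Δx = v₀t + ½at² = 0·3 + 0.5·23·3² = 104 m

Phase 2 (coasting upward): v₀ = 69.0 m/s, a = -9.8 m/s².
v = v₀ + at → t = (0 − 69.0) / -9.8 = 7.04 s
v² = v₀² + 2aΔx → Δx = (0² − 69.0²)/(2·-9.8) = 243 m

Phase 3 (free fall): v₀ = 0 m/s, a = -9.8 m/s².
Falls 346 m from rest: t = √(2·346/9.8) = 8.41 s; v = g·t = 82.4 m/s.
Total time = 3.00 + 7.04 + 8.41 = 18.4 s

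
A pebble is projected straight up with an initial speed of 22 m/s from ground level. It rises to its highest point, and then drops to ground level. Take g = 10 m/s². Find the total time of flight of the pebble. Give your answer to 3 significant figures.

4.40 s

Phase 1 (rising): v₀ = 22.0 m/s, a = -10 m/s².
v = v₀ + at → t = (0 − 22.0) / -10 = 2.20 s
v² = v₀² + 2aΔx → Δx = (0² − 22.0²)/(2·-10) = 24.2 m

Phase 2 (falling): v₀ = 0 m/s, a = -10 m/s².
Falls 24.2 m from rest: t = √(2·24.2/10) = 2.20 s; v = g·t = 22.0 m/s.
Total time = 2.20 + 2.20 = 4.40 s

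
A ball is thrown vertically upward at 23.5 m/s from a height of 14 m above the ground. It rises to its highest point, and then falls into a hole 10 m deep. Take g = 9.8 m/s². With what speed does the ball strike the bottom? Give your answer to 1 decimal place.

Phase 1 (rising): v₀ = 23.5 m/s, a = -9.8 m/s².
v = v₀ + at → t = (0 − 23.5) / -9.8 = 2.40 s
v² = v₀² + 2aΔx → Δx = (0² − 23.5²)/(2·-9.8) = 28.2 m

Phase 2 (falling): v₀ = 0 m/s, a = -9.8 m/s².
Falls 52.2 m from rest: t = √(2·52.2/9.8) = 3.26 s; v = g·t = 32.0 m/s.
Final speed = 32.0 m/s

32.0 m/s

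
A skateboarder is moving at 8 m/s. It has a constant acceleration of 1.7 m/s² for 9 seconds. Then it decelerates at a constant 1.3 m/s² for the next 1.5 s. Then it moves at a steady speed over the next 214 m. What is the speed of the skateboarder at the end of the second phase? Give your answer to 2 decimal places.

Phase 1 (accelerating): v₀ = 8.00 m/s, a = 1.7 m/s².
v = v₀ + at = 8.00 + (1.7)(9) = 23.3 m/s
Δx = v₀t + ½at² = 8.00·9 + 0.5·1.7·9² = 141 m

Phase 2 (decelerating): v₀ = 23.3 m/s, a = -1.3 m/s².
v = v₀ + at = 23.3 + (-1.3)(1.5) = 21.3 m/s
Δx = v₀t + ½at² = 23.3·1.5 + 0.5·-1.3·1.5² = 33.5 m
Speed at end of phase 2 = 21.3 m/s

21.35 m/s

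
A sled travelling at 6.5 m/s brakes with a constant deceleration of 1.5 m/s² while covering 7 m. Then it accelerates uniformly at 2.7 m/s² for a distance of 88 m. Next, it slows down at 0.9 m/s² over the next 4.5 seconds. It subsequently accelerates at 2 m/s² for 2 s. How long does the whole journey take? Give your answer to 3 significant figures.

Phase 1 (decelerating): v₀ = 6.50 m/s, a = -1.5 m/s².
v² = v₀² + 2aΔx = 6.50² + 2·-1.5·7 = 21.2 → v = 4.61 m/s
t = (v − v₀)/a = (4.61 − 6.50)/-1.5 = 1.26 s

Phase 2 (accelerating): v₀ = 4.61 m/s, a = 2.7 m/s².
v² = v₀² + 2aΔx = 4.61² + 2·2.7·88 = 496 → v = 22.3 m/s
t = (v − v₀)/a = (22.3 − 4.61)/2.7 = 6.54 s

Phase 3 (decelerating): v₀ = 22.3 m/s, a = -0.9 m/s².
v = v₀ + at = 22.3 + (-0.9)(4.5) = 18.2 m/s
Δx = v₀t + ½at² = 22.3·4.5 + 0.5·-0.9·4.5² = 91.2 m

Phase 4 (accelerating): v₀ = 18.2 m/s, a = 2 m/s².
v = v₀ + at = 18.2 + (2)(2) = 22.2 m/s
Δx = v₀t + ½at² = 18.2·2 + 0.5·2·2² = 40.5 m
Total time = 1.26 + 6.54 + 4.50 + 2.00 = 14.3 s

14.3 s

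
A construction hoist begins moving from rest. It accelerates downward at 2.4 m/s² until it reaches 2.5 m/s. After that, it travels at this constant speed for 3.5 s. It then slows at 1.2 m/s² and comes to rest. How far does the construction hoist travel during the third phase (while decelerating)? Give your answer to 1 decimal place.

Phase 1 (accelerating): v₀ = 0 m/s, a = 2.4 m/s².
v = v₀ + at → t = (2.5 − 0) / 2.4 = 1.04 s
v² = v₀² + 2aΔx → Δx = (2.5² − 0²)/(2·2.4) = 1.30 m

Phase 2 (constant speed): v₀ = 2.50 m/s, a = 0 m/s².
v = v₀ + at = 2.50 + (0)(3.5) = 2.50 m/s
Δx = v₀t + ½at² = 2.50·3.5 + 0.5·0·3.5² = 8.75 m

Phase 3 (decelerating): v₀ = 2.50 m/s, a = -1.2 m/s².
v = v₀ + at → t = (0 − 2.50) / -1.2 = 2.08 s
v² = v₀² + 2aΔx → Δx = (0² − 2.50²)/(2·-1.2) = 2.60 m
Distance in phase 3 = 2.60 m

2.6 m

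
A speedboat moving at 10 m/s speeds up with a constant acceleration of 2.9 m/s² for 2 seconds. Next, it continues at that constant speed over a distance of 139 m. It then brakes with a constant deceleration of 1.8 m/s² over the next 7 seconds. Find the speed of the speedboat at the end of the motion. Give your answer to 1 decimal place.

3.2 m/s

Phase 1 (accelerating): v₀ = 10.0 m/s, a = 2.9 m/s².
v = v₀ + at = 10.0 + (2.9)(2) = 15.8 m/s
Δx = v₀t + ½at² = 10.0·2 + 0.5·2.9·2² = 25.8 m

Phase 2 (constant speed): v₀ = 15.8 m/s, a = 0 m/s².
Constant speed: t = d/v = 139/15.8 = 8.80 s

Phase 3 (decelerating): v₀ = 15.8 m/s, a = -1.8 m/s².
v = v₀ + at = 15.8 + (-1.8)(7) = 3.20 m/s
Δx = v₀t + ½at² = 15.8·7 + 0.5·-1.8·7² = 66.5 m
Final speed = 3.20 m/s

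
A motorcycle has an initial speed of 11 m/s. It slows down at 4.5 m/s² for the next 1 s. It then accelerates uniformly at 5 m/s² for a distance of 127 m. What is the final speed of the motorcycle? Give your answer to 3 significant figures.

Phase 1 (decelerating): v₀ = 11.0 m/s, a = -4.5 m/s².
v = v₀ + at = 11.0 + (-4.5)(1) = 6.50 m/s
Δx = v₀t + ½at² = 11.0·1 + 0.5·-4.5·1² = 8.75 m

Phase 2 (accelerating): v₀ = 6.50 m/s, a = 5 m/s².
v² = v₀² + 2aΔx = 6.50² + 2·5·127 = 1310 → v = 36.2 m/s
t = (v − v₀)/a = (36.2 − 6.50)/5 = 5.94 s
Final speed = 36.2 m/s

36.2 m/s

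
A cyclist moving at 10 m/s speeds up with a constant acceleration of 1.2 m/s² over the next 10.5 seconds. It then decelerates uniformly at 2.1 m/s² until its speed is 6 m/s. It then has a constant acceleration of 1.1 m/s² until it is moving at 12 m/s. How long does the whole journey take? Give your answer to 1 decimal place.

Phase 1 (accelerating): v₀ = 10.0 m/s, a = 1.2 m/s².
v = v₀ + at = 10.0 + (1.2)(10.5) = 22.6 m/s
Δx = v₀t + ½at² = 10.0·10.5 + 0.5·1.2·10.5² = 171 m

Phase 2 (decelerating): v₀ = 22.6 m/s, a = -2.1 m/s².
v = v₀ + at → t = (6 − 22.6) / -2.1 = 7.90 s
v² = v₀² + 2aΔx → Δx = (6² − 22.6²)/(2·-2.1) = 113 m

Phase 3 (accelerating): v₀ = 6.00 m/s, a = 1.1 m/s².
v = v₀ + at → t = (12 − 6.00) / 1.1 = 5.45 s
v² = v₀² + 2aΔx → Δx = (12² − 6.00²)/(2·1.1) = 49.1 m
Total time = 10.5 + 7.90 + 5.45 = 23.9 s

23.9 s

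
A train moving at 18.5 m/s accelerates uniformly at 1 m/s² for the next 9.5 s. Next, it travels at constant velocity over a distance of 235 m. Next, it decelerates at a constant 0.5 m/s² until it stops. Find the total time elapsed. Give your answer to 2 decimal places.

73.89 s

Phase 1 (accelerating): v₀ = 18.5 m/s, a = 1 m/s².
v = v₀ + at = 18.5 + (1)(9.5) = 28.0 m/s
Δx = v₀t + ½at² = 18.5·9.5 + 0.5·1·9.5² = 221 m

Phase 2 (constant speed): v₀ = 28.0 m/s, a = 0 m/s².
Constant speed: t = d/v = 235/28.0 = 8.39 s

Phase 3 (decelerating): v₀ = 28.0 m/s, a = -0.5 m/s².
v = v₀ + at → t = (0 − 28.0) / -0.5 = 56.0 s
v² = v₀² + 2aΔx → Δx = (0² − 28.0²)/(2·-0.5) = 784 m
Total time = 9.50 + 8.39 + 56.0 = 73.9 s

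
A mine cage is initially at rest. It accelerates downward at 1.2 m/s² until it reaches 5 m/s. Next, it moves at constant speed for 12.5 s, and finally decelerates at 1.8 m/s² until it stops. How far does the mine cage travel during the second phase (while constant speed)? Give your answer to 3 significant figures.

Phase 1 (accelerating): v₀ = 0 m/s, a = 1.2 m/s².
v = v₀ + at → t = (5 − 0) / 1.2 = 4.17 s
v² = v₀² + 2aΔx → Δx = (5² − 0²)/(2·1.2) = 10.4 m

Phase 2 (constant speed): v₀ = 5.00 m/s, a = 0 m/s².
v = v₀ + at = 5.00 + (0)(12.5) = 5.00 m/s
Δx = v₀t + ½at² = 5.00·12.5 + 0.5·0·12.5² = 62.5 m
Distance in phase 2 = 62.5 m

62.5 m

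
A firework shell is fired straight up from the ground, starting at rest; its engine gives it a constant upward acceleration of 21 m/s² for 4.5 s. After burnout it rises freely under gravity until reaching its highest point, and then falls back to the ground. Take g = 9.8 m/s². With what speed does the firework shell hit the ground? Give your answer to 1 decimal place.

114.4 m/s

Phase 1 (powered ascent): v₀ = 0 m/s, a = 21 m/s².
v = v₀ + at = 0 + (21)(4.5) = 94.5 m/s
Δx = v₀t + ½at² = 0·4.5 + 0.5·21·4.5² = 213 m

Phase 2 (coasting upward): v₀ = 94.5 m/s, a = -9.8 m/s².
v = v₀ + at → t = (0 − 94.5) / -9.8 = 9.64 s
v² = v₀² + 2aΔx → Δx = (0² − 94.5²)/(2·-9.8) = 456 m

Phase 3 (free fall): v₀ = 0 m/s, a = -9.8 m/s².
Falls 668 m from rest: t = √(2·668/9.8) = 11.7 s; v = g·t = 114 m/s.
Impact speed = 114 m/s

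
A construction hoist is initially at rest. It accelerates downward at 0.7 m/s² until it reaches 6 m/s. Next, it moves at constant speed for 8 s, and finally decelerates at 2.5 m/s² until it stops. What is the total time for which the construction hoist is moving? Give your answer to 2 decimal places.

18.97 s

Phase 1 (accelerating): v₀ = 0 m/s, a = 0.7 m/s².
v = v₀ + at → t = (6 − 0) / 0.7 = 8.57 s
v² = v₀² + 2aΔx → Δx = (6² − 0²)/(2·0.7) = 25.7 m

Phase 2 (constant speed): v₀ = 6.00 m/s, a = 0 m/s².
v = v₀ + at = 6.00 + (0)(8) = 6.00 m/s
Δx = v₀t + ½at² = 6.00·8 + 0.5·0·8² = 48.0 m

Phase 3 (decelerating): v₀ = 6.00 m/s, a = -2.5 m/s².
v = v₀ + at → t = (0 − 6.00) / -2.5 = 2.40 s
v² = v₀² + 2aΔx → Δx = (0² − 6.00²)/(2·-2.5) = 7.20 m
Total time = 8.57 + 8.00 + 2.40 = 19.0 s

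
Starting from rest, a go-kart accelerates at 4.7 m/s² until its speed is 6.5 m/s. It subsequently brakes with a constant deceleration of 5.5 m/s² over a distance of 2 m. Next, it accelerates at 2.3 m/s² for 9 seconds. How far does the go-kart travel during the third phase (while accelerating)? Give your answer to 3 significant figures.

Phase 1 (accelerating): v₀ = 0 m/s, a = 4.7 m/s².
v = v₀ + at → t = (6.5 − 0) / 4.7 = 1.38 s
v² = v₀² + 2aΔx → Δx = (6.5² − 0²)/(2·4.7) = 4.49 m

Phase 2 (decelerating): v₀ = 6.50 m/s, a = -5.5 m/s².
v² = v₀² + 2aΔx = 6.50² + 2·-5.5·2 = 20.2 → v = 4.50 m/s
t = (v − v₀)/a = (4.50 − 6.50)/-5.5 = 0.364 s

Phase 3 (accelerating): v₀ = 4.50 m/s, a = 2.3 m/s².
v = v₀ + at = 4.50 + (2.3)(9) = 25.2 m/s
Δx = v₀t + ½at² = 4.50·9 + 0.5·2.3·9² = 134 m
Distance in phase 3 = 134 m

134 m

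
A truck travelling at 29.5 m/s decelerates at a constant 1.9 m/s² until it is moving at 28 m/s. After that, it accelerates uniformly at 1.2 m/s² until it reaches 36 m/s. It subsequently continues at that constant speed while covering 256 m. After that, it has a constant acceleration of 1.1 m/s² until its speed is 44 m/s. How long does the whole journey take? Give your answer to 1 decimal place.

Phase 1 (decelerating): v₀ = 29.5 m/s, a = -1.9 m/s².
v = v₀ + at → t = (28 − 29.5) / -1.9 = 0.789 s
v² = v₀² + 2aΔx → Δx = (28² − 29.5²)/(2·-1.9) = 22.7 m

Phase 2 (accelerating): v₀ = 28.0 m/s, a = 1.2 m/s².
v = v₀ + at → t = (36 − 28.0) / 1.2 = 6.67 s
v² = v₀² + 2aΔx → Δx = (36² − 28.0²)/(2·1.2) = 213 m

Phase 3 (constant speed): v₀ = 36.0 m/s, a = 0 m/s².
Constant speed: t = d/v = 256/36.0 = 7.11 s

Phase 4 (accelerating): v₀ = 36.0 m/s, a = 1.1 m/s².
v = v₀ + at → t = (44 − 36.0) / 1.1 = 7.27 s
v² = v₀² + 2aΔx → Δx = (44² − 36.0²)/(2·1.1) = 291 m
Total time = 0.789 + 6.67 + 7.11 + 7.27 = 21.8 s

21.8 s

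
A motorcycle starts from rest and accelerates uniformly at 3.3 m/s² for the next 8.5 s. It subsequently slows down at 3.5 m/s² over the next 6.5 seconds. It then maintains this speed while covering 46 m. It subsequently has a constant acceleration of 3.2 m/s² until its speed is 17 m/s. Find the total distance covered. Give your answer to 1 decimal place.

314.4 m

Phase 1 (accelerating): v₀ = 0 m/s, a = 3.3 m/s².
v = v₀ + at = 0 + (3.3)(8.5) = 28.0 m/s
Δx = v₀t + ½at² = 0·8.5 + 0.5·3.3·8.5² = 119 m

Phase 2 (decelerating): v₀ = 28.0 m/s, a = -3.5 m/s².
v = v₀ + at = 28.0 + (-3.5)(6.5) = 5.30 m/s
Δx = v₀t + ½at² = 28.0·6.5 + 0.5·-3.5·6.5² = 108 m

Phase 3 (constant speed): v₀ = 5.30 m/s, a = 0 m/s².
Constant speed: t = d/v = 46/5.30 = 8.68 s

Phase 4 (accelerating): v₀ = 5.30 m/s, a = 3.2 m/s².
v = v₀ + at → t = (17 − 5.30) / 3.2 = 3.66 s
v² = v₀² + 2aΔx → Δx = (17² − 5.30²)/(2·3.2) = 40.8 m
Total distance = 119 + 108 + 46.0 + 40.8 = 314 m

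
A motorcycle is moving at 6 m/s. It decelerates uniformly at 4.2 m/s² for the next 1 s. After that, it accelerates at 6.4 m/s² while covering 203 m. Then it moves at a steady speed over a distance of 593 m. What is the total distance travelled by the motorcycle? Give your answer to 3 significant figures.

Phase 1 (decelerating): v₀ = 6.00 m/s, a = -4.2 m/s².
v = v₀ + at = 6.00 + (-4.2)(1) = 1.80 m/s
Δx = v₀t + ½at² = 6.00·1 + 0.5·-4.2·1² = 3.90 m

Phase 2 (accelerating): v₀ = 1.80 m/s, a = 6.4 m/s².
v² = v₀² + 2aΔx = 1.80² + 2·6.4·203 = 2600 → v = 51.0 m/s
t = (v − v₀)/a = (51.0 − 1.80)/6.4 = 7.69 s

Phase 3 (constant speed): v₀ = 51.0 m/s, a = 0 m/s².
Constant speed: t = d/v = 593/51.0 = 11.6 s
Total distance = 3.90 + 203 + 593 = 800 m

800 m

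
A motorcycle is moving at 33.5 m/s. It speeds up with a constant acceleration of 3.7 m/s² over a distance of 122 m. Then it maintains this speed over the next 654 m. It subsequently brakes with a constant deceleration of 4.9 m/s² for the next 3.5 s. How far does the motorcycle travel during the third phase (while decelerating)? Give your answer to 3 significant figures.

Phase 1 (accelerating): v₀ = 33.5 m/s, a = 3.7 m/s².
v² = v₀² + 2aΔx = 33.5² + 2·3.7·122 = 2030 → v = 45.0 m/s
t = (v − v₀)/a = (45.0 − 33.5)/3.7 = 3.11 s

Phase 2 (constant speed): v₀ = 45.0 m/s, a = 0 m/s².
Constant speed: t = d/v = 654/45.0 = 14.5 s

Phase 3 (decelerating): v₀ = 45.0 m/s, a = -4.9 m/s².
v = v₀ + at = 45.0 + (-4.9)(3.5) = 27.9 m/s
Δx = v₀t + ½at² = 45.0·3.5 + 0.5·-4.9·3.5² = 127 m
Distance in phase 3 = 127 m

127 m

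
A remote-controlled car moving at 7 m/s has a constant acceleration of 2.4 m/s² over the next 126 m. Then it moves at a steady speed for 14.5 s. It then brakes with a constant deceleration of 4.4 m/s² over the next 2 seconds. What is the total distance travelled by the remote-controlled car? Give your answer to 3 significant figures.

Phase 1 (accelerating): v₀ = 7.00 m/s, a = 2.4 m/s².
v² = v₀² + 2aΔx = 7.00² + 2·2.4·126 = 654 → v = 25.6 m/s
t = (v − v₀)/a = (25.6 − 7.00)/2.4 = 7.74 s

Phase 2 (constant speed): v₀ = 25.6 m/s, a = 0 m/s².
v = v₀ + at = 25.6 + (0)(14.5) = 25.6 m/s
Δx = v₀t + ½at² = 25.6·14.5 + 0.5·0·14.5² = 371 m

Phase 3 (decelerating): v₀ = 25.6 m/s, a = -4.4 m/s².
v = v₀ + at = 25.6 + (-4.4)(2) = 16.8 m/s
Δx = v₀t + ½at² = 25.6·2 + 0.5·-4.4·2² = 42.3 m
Total distance = 126 + 371 + 42.3 = 539 m

539 m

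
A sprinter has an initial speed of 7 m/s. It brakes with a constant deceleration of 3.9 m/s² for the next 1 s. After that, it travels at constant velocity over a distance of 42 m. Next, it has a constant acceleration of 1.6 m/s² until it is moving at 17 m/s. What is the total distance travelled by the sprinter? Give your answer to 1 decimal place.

134.4 m

Phase 1 (decelerating): v₀ = 7.00 m/s, a = -3.9 m/s².
v = v₀ + at = 7.00 + (-3.9)(1) = 3.10 m/s
Δx = v₀t + ½at² = 7.00·1 + 0.5·-3.9·1² = 5.05 m

Phase 2 (constant speed): v₀ = 3.10 m/s, a = 0 m/s².
Constant speed: t = d/v = 42/3.10 = 13.5 s

Phase 3 (accelerating): v₀ = 3.10 m/s, a = 1.6 m/s².
v = v₀ + at → t = (17 − 3.10) / 1.6 = 8.69 s
v² = v₀² + 2aΔx → Δx = (17² − 3.10²)/(2·1.6) = 87.3 m
Total distance = 5.05 + 42.0 + 87.3 = 134 m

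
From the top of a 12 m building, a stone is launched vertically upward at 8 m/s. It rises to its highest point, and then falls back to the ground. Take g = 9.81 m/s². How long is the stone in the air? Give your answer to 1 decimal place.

Phase 1 (rising): v₀ = 8.00 m/s, a = -9.81 m/s².
v = v₀ + at → t = (0 − 8.00) / -9.81 = 0.815 s
v² = v₀² + 2aΔx → Δx = (0² − 8.00²)/(2·-9.81) = 3.26 m

Phase 2 (falling): v₀ = 0 m/s, a = -9.81 m/s².
Falls 15.3 m from rest: t = √(2·15.3/9.81) = 1.76 s; v = g·t = 17.3 m/s.
Total time = 0.815 + 1.76 = 2.58 s

2.6 s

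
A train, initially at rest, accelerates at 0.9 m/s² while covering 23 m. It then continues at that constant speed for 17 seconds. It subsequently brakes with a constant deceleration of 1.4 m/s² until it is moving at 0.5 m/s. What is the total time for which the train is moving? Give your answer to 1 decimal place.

Phase 1 (accelerating): v₀ = 0 m/s, a = 0.9 m/s².
v² = v₀² + 2aΔx = 0² + 2·0.9·23 = 41.4 → v = 6.43 m/s
t = (v − v₀)/a = (6.43 − 0)/0.9 = 7.15 s

Phase 2 (constant speed): v₀ = 6.43 m/s, a = 0 m/s².
v = v₀ + at = 6.43 + (0)(17) = 6.43 m/s
Δx = v₀t + ½at² = 6.43·17 + 0.5·0·17² = 109 m

Phase 3 (decelerating): v₀ = 6.43 m/s, a = -1.4 m/s².
v = v₀ + at → t = (0.5 − 6.43) / -1.4 = 4.24 s
v² = v₀² + 2aΔx → Δx = (0.5² − 6.43²)/(2·-1.4) = 14.7 m
Total time = 7.15 + 17.0 + 4.24 = 28.4 s

28.4 s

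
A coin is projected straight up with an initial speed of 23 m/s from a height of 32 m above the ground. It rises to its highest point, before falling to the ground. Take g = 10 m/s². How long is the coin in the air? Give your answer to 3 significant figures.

Phase 1 (rising): v₀ = 23.0 m/s, a = -10 m/s².
v = v₀ + at → t = (0 − 23.0) / -10 = 2.30 s
v² = v₀² + 2aΔx → Δx = (0² − 23.0²)/(2·-10) = 26.4 m

Phase 2 (falling): v₀ = 0 m/s, a = -10 m/s².
Falls 58.5 m from rest: t = √(2·58.5/10) = 3.42 s; v = g·t = 34.2 m/s.
Total time = 2.30 + 3.42 = 5.72 s

5.72 s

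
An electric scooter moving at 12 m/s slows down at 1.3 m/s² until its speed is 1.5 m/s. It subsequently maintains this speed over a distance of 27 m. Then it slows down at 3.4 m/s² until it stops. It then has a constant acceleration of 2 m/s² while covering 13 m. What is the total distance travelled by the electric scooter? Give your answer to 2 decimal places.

94.85 m

Phase 1 (decelerating): v₀ = 12.0 m/s, a = -1.3 m/s².
v = v₀ + at → t = (1.5 − 12.0) / -1.3 = 8.08 s
v² = v₀² + 2aΔx → Δx = (1.5² − 12.0²)/(2·-1.3) = 54.5 m

Phase 2 (constant speed): v₀ = 1.50 m/s, a = 0 m/s².
Constant speed: t = d/v = 27/1.50 = 18.0 s

Phase 3 (decelerating): v₀ = 1.50 m/s, a = -3.4 m/s².
v = v₀ + at → t = (0 − 1.50) / -3.4 = 0.441 s
v² = v₀² + 2aΔx → Δx = (0² − 1.50²)/(2·-3.4) = 0.331 m

Phase 4 (accelerating): v₀ = 0 m/s, a = 2 m/s².
v² = v₀² + 2aΔx = 0² + 2·2·13 = 52.0 → v = 7.21 m/s
t = (v − v₀)/a = (7.21 − 0)/2 = 3.61 s
Total distance = 54.5 + 27.0 + 0.331 + 13.0 = 94.9 m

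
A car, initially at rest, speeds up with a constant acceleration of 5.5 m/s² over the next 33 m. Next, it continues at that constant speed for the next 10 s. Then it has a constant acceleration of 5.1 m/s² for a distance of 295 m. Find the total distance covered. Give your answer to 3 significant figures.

519 m

Phase 1 (accelerating): v₀ = 0 m/s, a = 5.5 m/s².
v² = v₀² + 2aΔx = 0² + 2·5.5·33 = 363 → v = 19.1 m/s
t = (v − v₀)/a = (19.1 − 0)/5.5 = 3.46 s

Phase 2 (constant speed): v₀ = 19.1 m/s, a = 0 m/s².
v = v₀ + at = 19.1 + (0)(10) = 19.1 m/s
Δx = v₀t + ½at² = 19.1·10 + 0.5·0·10² = 191 m

Phase 3 (accelerating): v₀ = 19.1 m/s, a = 5.1 m/s².
v² = v₀² + 2aΔx = 19.1² + 2·5.1·295 = 3370 → v = 58.1 m/s
t = (v − v₀)/a = (58.1 − 19.1)/5.1 = 7.65 s
Total distance = 33.0 + 191 + 295 = 519 m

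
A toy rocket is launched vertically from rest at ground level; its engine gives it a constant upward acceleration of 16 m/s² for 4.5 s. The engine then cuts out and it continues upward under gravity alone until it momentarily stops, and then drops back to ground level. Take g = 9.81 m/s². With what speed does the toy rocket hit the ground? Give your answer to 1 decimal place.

Phase 1 (powered ascent): v₀ = 0 m/s, a = 16 m/s².
v = v₀ + at = 0 + (16)(4.5) = 72.0 m/s
Δx = v₀t + ½at² = 0·4.5 + 0.5·16·4.5² = 162 m

Phase 2 (coasting upward): v₀ = 72.0 m/s, a = -9.81 m/s².
v = v₀ + at → t = (0 − 72.0) / -9.81 = 7.34 s
v² = v₀² + 2aΔx → Δx = (0² − 72.0²)/(2·-9.81) = 264 m

Phase 3 (free fall): v₀ = 0 m/s, a = -9.81 m/s².
Falls 426 m from rest: t = √(2·426/9.81) = 9.32 s; v = g·t = 91.4 m/s.
Impact speed = 91.4 m/s

91.4 m/s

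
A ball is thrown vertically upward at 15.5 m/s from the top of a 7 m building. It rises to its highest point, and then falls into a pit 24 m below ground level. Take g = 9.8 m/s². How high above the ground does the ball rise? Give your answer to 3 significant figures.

19.3 m

Phase 1 (rising): v₀ = 15.5 m/s, a = -9.8 m/s².
v = v₀ + at → t = (0 − 15.5) / -9.8 = 1.58 s
v² = v₀² + 2aΔx → Δx = (0² − 15.5²)/(2·-9.8) = 12.3 m
Maximum height = 7 + 12.3 = 19.3 m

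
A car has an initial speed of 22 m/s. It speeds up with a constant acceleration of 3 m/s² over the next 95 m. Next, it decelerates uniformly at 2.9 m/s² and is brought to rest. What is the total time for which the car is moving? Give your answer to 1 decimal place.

14.7 s

Phase 1 (accelerating): v₀ = 22.0 m/s, a = 3 m/s².
v² = v₀² + 2aΔx = 22.0² + 2·3·95 = 1050 → v = 32.5 m/s
t = (v − v₀)/a = (32.5 − 22.0)/3 = 3.49 s

Phase 2 (decelerating): v₀ = 32.5 m/s, a = -2.9 m/s².
v = v₀ + at → t = (0 − 32.5) / -2.9 = 11.2 s
v² = v₀² + 2aΔx → Δx = (0² − 32.5²)/(2·-2.9) = 182 m
Total time = 3.49 + 11.2 = 14.7 s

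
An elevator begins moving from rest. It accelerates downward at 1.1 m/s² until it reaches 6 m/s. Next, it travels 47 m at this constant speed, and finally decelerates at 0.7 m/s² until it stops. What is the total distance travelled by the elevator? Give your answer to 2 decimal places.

Phase 1 (accelerating): v₀ = 0 m/s, a = 1.1 m/s².
v = v₀ + at → t = (6 − 0) / 1.1 = 5.45 s
v² = v₀² + 2aΔx → Δx = (6² − 0²)/(2·1.1) = 16.4 m

Phase 2 (constant speed): v₀ = 6.00 m/s, a = 0 m/s².
Constant speed: t = d/v = 47/6.00 = 7.83 s

Phase 3 (decelerating): v₀ = 6.00 m/s, a = -0.7 m/s².
v = v₀ + at → t = (0 − 6.00) / -0.7 = 8.57 s
v² = v₀² + 2aΔx → Δx = (0² − 6.00²)/(2·-0.7) = 25.7 m
Total distance = 16.4 + 47.0 + 25.7 = 89.1 m

89.08 m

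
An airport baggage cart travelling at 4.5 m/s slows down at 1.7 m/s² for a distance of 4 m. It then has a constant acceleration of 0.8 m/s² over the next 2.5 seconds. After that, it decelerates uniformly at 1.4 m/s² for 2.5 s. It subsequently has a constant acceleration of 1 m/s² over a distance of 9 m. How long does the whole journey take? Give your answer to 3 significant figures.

Phase 1 (decelerating): v₀ = 4.50 m/s, a = -1.7 m/s².
v² = v₀² + 2aΔx = 4.50² + 2·-1.7·4 = 6.65 → v = 2.58 m/s
t = (v − v₀)/a = (2.58 − 4.50)/-1.7 = 1.13 s

Phase 2 (accelerating): v₀ = 2.58 m/s, a = 0.8 m/s².
v = v₀ + at = 2.58 + (0.8)(2.5) = 4.58 m/s
Δx = v₀t + ½at² = 2.58·2.5 + 0.5·0.8·2.5² = 8.95 m

Phase 3 (decelerating): v₀ = 4.58 m/s, a = -1.4 m/s².
v = v₀ + at = 4.58 + (-1.4)(2.5) = 1.08 m/s
Δx = v₀t + ½at² = 4.58·2.5 + 0.5·-1.4·2.5² = 7.07 m

Phase 4 (accelerating): v₀ = 1.08 m/s, a = 1 m/s².
v² = v₀² + 2aΔx = 1.08² + 2·1·9 = 19.2 → v = 4.38 m/s
t = (v − v₀)/a = (4.38 − 1.08)/1 = 3.30 s
Total time = 1.13 + 2.50 + 2.50 + 3.30 = 9.43 s

9.43 s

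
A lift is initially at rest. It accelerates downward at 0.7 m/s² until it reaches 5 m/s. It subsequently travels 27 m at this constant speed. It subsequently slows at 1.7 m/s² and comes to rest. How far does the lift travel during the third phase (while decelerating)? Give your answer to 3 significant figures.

Phase 1 (accelerating): v₀ = 0 m/s, a = 0.7 m/s².
v = v₀ + at → t = (5 − 0) / 0.7 = 7.14 s
v² = v₀² + 2aΔx → Δx = (5² − 0²)/(2·0.7) = 17.9 m

Phase 2 (constant speed): v₀ = 5.00 m/s, a = 0 m/s².
Constant speed: t = d/v = 27/5.00 = 5.40 s

Phase 3 (decelerating): v₀ = 5.00 m/s, a = -1.7 m/s².
v = v₀ + at → t = (0 − 5.00) / -1.7 = 2.94 s
v² = v₀² + 2aΔx → Δx = (0² − 5.00²)/(2·-1.7) = 7.35 m
Distance in phase 3 = 7.35 m

7.35 m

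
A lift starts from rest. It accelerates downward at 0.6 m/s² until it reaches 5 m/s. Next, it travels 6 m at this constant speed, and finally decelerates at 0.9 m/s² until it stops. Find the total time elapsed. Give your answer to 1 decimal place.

Phase 1 (accelerating): v₀ = 0 m/s, a = 0.6 m/s².
v = v₀ + at → t = (5 − 0) / 0.6 = 8.33 s
v² = v₀² + 2aΔx → Δx = (5² − 0²)/(2·0.6) = 20.8 m

Phase 2 (constant speed): v₀ = 5.00 m/s, a = 0 m/s².
Constant speed: t = d/v = 6/5.00 = 1.20 s

Phase 3 (decelerating): v₀ = 5.00 m/s, a = -0.9 m/s².
v = v₀ + at → t = (0 − 5.00) / -0.9 = 5.56 s
v² = v₀² + 2aΔx → Δx = (0² − 5.00²)/(2·-0.9) = 13.9 m
Total time = 8.33 + 1.20 + 5.56 = 15.1 s

15.1 s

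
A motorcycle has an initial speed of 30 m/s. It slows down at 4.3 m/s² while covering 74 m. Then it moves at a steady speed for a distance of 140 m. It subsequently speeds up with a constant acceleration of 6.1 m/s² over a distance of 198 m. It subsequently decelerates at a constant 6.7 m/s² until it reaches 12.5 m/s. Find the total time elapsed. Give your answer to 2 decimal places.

Phase 1 (decelerating): v₀ = 30.0 m/s, a = -4.3 m/s².
v² = v₀² + 2aΔx = 30.0² + 2·-4.3·74 = 264 → v = 16.2 m/s
t = (v − v₀)/a = (16.2 − 30.0)/-4.3 = 3.20 s

Phase 2 (constant speed): v₀ = 16.2 m/s, a = 0 m/s².
Constant speed: t = d/v = 140/16.2 = 8.62 s

Phase 3 (accelerating): v₀ = 16.2 m/s, a = 6.1 m/s².
v² = v₀² + 2aΔx = 16.2² + 2·6.1·198 = 2680 → v = 51.8 m/s
t = (v − v₀)/a = (51.8 − 16.2)/6.1 = 5.82 s

Phase 4 (decelerating): v₀ = 51.8 m/s, a = -6.7 m/s².
v = v₀ + at → t = (12.5 − 51.8) / -6.7 = 5.86 s
v² = v₀² + 2aΔx → Δx = (12.5² − 51.8²)/(2·-6.7) = 188 m
Total time = 3.20 + 8.62 + 5.82 + 5.86 = 23.5 s

23.51 s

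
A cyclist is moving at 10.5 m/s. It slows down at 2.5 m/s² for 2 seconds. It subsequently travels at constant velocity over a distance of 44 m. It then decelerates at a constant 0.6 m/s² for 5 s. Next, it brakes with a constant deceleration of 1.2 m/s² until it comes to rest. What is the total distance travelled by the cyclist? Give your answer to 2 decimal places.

82.60 m

Phase 1 (decelerating): v₀ = 10.5 m/s, a = -2.5 m/s².
v = v₀ + at = 10.5 + (-2.5)(2) = 5.50 m/s
Δx = v₀t + ½at² = 10.5·2 + 0.5·-2.5·2² = 16.0 m

Phase 2 (constant speed): v₀ = 5.50 m/s, a = 0 m/s².
Constant speed: t = d/v = 44/5.50 = 8.00 s

Phase 3 (decelerating): v₀ = 5.50 m/s, a = -0.6 m/s².
v = v₀ + at = 5.50 + (-0.6)(5) = 2.50 m/s
Δx = v₀t + ½at² = 5.50·5 + 0.5·-0.6·5² = 20.0 m

Phase 4 (decelerating): v₀ = 2.50 m/s, a = -1.2 m/s².
v = v₀ + at → t = (0 − 2.50) / -1.2 = 2.08 s
v² = v₀² + 2aΔx → Δx = (0² − 2.50²)/(2·-1.2) = 2.60 m
Total distance = 16.0 + 44.0 + 20.0 + 2.60 = 82.6 m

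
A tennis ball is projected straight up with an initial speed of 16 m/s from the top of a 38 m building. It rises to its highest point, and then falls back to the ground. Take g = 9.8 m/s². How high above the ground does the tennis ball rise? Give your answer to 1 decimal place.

Phase 1 (rising): v₀ = 16.0 m/s, a = -9.8 m/s².
v = v₀ + at → t = (0 − 16.0) / -9.8 = 1.63 s
v² = v₀² + 2aΔx → Δx = (0² − 16.0²)/(2·-9.8) = 13.1 m
Maximum height = 38 + 13.1 = 51.1 m

51.1 m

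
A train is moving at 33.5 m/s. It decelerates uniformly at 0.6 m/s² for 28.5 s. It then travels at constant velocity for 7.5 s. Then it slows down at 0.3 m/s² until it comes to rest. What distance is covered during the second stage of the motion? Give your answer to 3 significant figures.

123 m

Phase 1 (decelerating): v₀ = 33.5 m/s, a = -0.6 m/s².
v = v₀ + at = 33.5 + (-0.6)(28.5) = 16.4 m/s
Δx = v₀t + ½at² = 33.5·28.5 + 0.5·-0.6·28.5² = 711 m

Phase 2 (constant speed): v₀ = 16.4 m/s, a = 0 m/s².
v = v₀ + at = 16.4 + (0)(7.5) = 16.4 m/s
Δx = v₀t + ½at² = 16.4·7.5 + 0.5·0·7.5² = 123 m
Distance in phase 2 = 123 m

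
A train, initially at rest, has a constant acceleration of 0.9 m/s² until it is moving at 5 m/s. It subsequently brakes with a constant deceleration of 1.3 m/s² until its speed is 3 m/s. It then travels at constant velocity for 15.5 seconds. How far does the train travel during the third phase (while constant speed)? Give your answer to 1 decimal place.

Phase 1 (accelerating): v₀ = 0 m/s, a = 0.9 m/s².
v = v₀ + at → t = (5 − 0) / 0.9 = 5.56 s
v² = v₀² + 2aΔx → Δx = (5² − 0²)/(2·0.9) = 13.9 m

Phase 2 (decelerating): v₀ = 5.00 m/s, a = -1.3 m/s².
v = v₀ + at → t = (3 − 5.00) / -1.3 = 1.54 s
v² = v₀² + 2aΔx → Δx = (3² − 5.00²)/(2·-1.3) = 6.15 m

Phase 3 (constant speed): v₀ = 3.00 m/s, a = 0 m/s².
v = v₀ + at = 3.00 + (0)(15.5) = 3.00 m/s
Δx = v₀t + ½at² = 3.00·15.5 + 0.5·0·15.5² = 46.5 m
Distance in phase 3 = 46.5 m

46.5 m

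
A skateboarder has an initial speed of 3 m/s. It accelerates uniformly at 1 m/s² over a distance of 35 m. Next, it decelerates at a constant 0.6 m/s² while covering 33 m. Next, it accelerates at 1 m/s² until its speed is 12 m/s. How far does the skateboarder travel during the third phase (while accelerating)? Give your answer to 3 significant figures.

52.3 m

Phase 1 (accelerating): v₀ = 3.00 m/s, a = 1 m/s².
v² = v₀² + 2aΔx = 3.00² + 2·1·35 = 79.0 → v = 8.89 m/s
t = (v − v₀)/a = (8.89 − 3.00)/1 = 5.89 s

Phase 2 (decelerating): v₀ = 8.89 m/s, a = -0.6 m/s².
v² = v₀² + 2aΔx = 8.89² + 2·-0.6·33 = 39.4 → v = 6.28 m/s
t = (v − v₀)/a = (6.28 − 8.89)/-0.6 = 4.35 s

Phase 3 (accelerating): v₀ = 6.28 m/s, a = 1 m/s².
v = v₀ + at → t = (12 − 6.28) / 1 = 5.72 s
v² = v₀² + 2aΔx → Δx = (12² − 6.28²)/(2·1) = 52.3 m
Distance in phase 3 = 52.3 m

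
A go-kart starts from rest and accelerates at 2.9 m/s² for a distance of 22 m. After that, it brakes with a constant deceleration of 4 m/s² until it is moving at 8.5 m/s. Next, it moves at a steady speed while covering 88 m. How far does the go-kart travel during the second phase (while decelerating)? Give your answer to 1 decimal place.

6.9 m

Phase 1 (accelerating): v₀ = 0 m/s, a = 2.9 m/s².
v² = v₀² + 2aΔx = 0² + 2·2.9·22 = 128 → v = 11.3 m/s
t = (v − v₀)/a = (11.3 − 0)/2.9 = 3.90 s

Phase 2 (decelerating): v₀ = 11.3 m/s, a = -4 m/s².
v = v₀ + at → t = (8.5 − 11.3) / -4 = 0.699 s
v² = v₀² + 2aΔx → Δx = (8.5² − 11.3²)/(2·-4) = 6.92 m
Distance in phase 2 = 6.92 m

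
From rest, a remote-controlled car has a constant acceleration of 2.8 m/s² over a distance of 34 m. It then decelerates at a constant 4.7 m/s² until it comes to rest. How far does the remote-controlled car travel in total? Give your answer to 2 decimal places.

54.26 m

Phase 1 (accelerating): v₀ = 0 m/s, a = 2.8 m/s².
v² = v₀² + 2aΔx = 0² + 2·2.8·34 = 190 → v = 13.8 m/s
t = (v − v₀)/a = (13.8 − 0)/2.8 = 4.93 s

Phase 2 (decelerating): v₀ = 13.8 m/s, a = -4.7 m/s².
v = v₀ + at → t = (0 − 13.8) / -4.7 = 2.94 s
v² = v₀² + 2aΔx → Δx = (0² − 13.8²)/(2·-4.7) = 20.3 m
Total distance = 34.0 + 20.3 = 54.3 m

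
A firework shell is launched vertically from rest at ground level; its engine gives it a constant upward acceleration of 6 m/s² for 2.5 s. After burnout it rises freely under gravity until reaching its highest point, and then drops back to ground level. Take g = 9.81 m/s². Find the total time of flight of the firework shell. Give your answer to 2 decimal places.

Phase 1 (powered ascent): v₀ = 0 m/s, a = 6 m/s².
v = v₀ + at = 0 + (6)(2.5) = 15.0 m/s
Δx = v₀t + ½at² = 0·2.5 + 0.5·6·2.5² = 18.8 m

Phase 2 (coasting upward): v₀ = 15.0 m/s, a = -9.81 m/s².
v = v₀ + at → t = (0 − 15.0) / -9.81 = 1.53 s
v² = v₀² + 2aΔx → Δx = (0² − 15.0²)/(2·-9.81) = 11.5 m

Phase 3 (free fall): v₀ = 0 m/s, a = -9.81 m/s².
Falls 30.2 m from rest: t = √(2·30.2/9.81) = 2.48 s; v = g·t = 24.3 m/s.
Total time = 2.50 + 1.53 + 2.48 = 6.51 s

6.51 s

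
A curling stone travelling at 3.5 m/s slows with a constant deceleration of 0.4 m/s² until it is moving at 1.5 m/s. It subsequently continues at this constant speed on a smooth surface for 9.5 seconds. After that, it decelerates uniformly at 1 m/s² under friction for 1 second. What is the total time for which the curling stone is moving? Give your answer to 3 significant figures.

Phase 1 (decelerating): v₀ = 3.50 m/s, a = -0.4 m/s².
v = v₀ + at → t = (1.5 − 3.50) / -0.4 = 5.00 s
v² = v₀² + 2aΔx → Δx = (1.5² − 3.50²)/(2·-0.4) = 12.5 m

Phase 2 (constant speed): v₀ = 1.50 m/s, a = 0 m/s².
v = v₀ + at = 1.50 + (0)(9.5) = 1.50 m/s
Δx = v₀t + ½at² = 1.50·9.5 + 0.5·0·9.5² = 14.2 m

Phase 3 (decelerating): v₀ = 1.50 m/s, a = -1 m/s².
v = v₀ + at = 1.50 + (-1)(1) = 0.500 m/s
Δx = v₀t + ½at² = 1.50·1 + 0.5·-1·1² = 1.00 m
Total time = 5.00 + 9.50 + 1.00 = 15.5 s

15.5 s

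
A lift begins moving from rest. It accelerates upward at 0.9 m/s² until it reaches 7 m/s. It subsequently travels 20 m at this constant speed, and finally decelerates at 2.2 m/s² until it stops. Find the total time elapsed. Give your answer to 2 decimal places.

13.82 s

Phase 1 (accelerating): v₀ = 0 m/s, a = 0.9 m/s².
v = v₀ + at → t = (7 − 0) / 0.9 = 7.78 s
v² = v₀² + 2aΔx → Δx = (7² − 0²)/(2·0.9) = 27.2 m

Phase 2 (constant speed): v₀ = 7.00 m/s, a = 0 m/s².
Constant speed: t = d/v = 20/7.00 = 2.86 s

Phase 3 (decelerating): v₀ = 7.00 m/s, a = -2.2 m/s².
v = v₀ + at → t = (0 − 7.00) / -2.2 = 3.18 s
v² = v₀² + 2aΔx → Δx = (0² − 7.00²)/(2·-2.2) = 11.1 m
Total time = 7.78 + 2.86 + 3.18 = 13.8 s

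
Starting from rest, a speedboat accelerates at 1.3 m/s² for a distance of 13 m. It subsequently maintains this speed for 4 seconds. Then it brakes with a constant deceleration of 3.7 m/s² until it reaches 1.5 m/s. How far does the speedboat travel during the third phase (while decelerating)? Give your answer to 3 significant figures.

4.26 m

Phase 1 (accelerating): v₀ = 0 m/s, a = 1.3 m/s².
v² = v₀² + 2aΔx = 0² + 2·1.3·13 = 33.8 → v = 5.81 m/s
t = (v − v₀)/a = (5.81 − 0)/1.3 = 4.47 s

Phase 2 (constant speed): v₀ = 5.81 m/s, a = 0 m/s².
v = v₀ + at = 5.81 + (0)(4) = 5.81 m/s
Δx = v₀t + ½at² = 5.81·4 + 0.5·0·4² = 23.3 m

Phase 3 (decelerating): v₀ = 5.81 m/s, a = -3.7 m/s².
v = v₀ + at → t = (1.5 − 5.81) / -3.7 = 1.17 s
v² = v₀² + 2aΔx → Δx = (1.5² − 5.81²)/(2·-3.7) = 4.26 m
Distance in phase 3 = 4.26 m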